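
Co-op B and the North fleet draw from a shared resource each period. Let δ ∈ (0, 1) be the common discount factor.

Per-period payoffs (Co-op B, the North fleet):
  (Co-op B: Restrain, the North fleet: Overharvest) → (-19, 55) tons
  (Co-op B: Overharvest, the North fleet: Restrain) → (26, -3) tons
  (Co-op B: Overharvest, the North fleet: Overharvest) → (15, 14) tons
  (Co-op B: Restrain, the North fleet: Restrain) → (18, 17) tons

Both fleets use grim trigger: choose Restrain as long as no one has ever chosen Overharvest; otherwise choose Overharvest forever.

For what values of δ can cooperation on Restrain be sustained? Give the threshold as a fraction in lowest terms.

Co-op B: cooperation gives 18 each period; deviation gives 26 once then 15 forever.
  18/(1−δ) ≥ 26 + 15δ/(1−δ) ⇒ δ ≥ 8/11.
the North fleet: cooperation gives 17 each period; deviation gives 55 once then 14 forever.
  δ ≥ 38/41.
Both must hold, so the binding constraint is the North fleet's: δ ≥ 38/41.

38/41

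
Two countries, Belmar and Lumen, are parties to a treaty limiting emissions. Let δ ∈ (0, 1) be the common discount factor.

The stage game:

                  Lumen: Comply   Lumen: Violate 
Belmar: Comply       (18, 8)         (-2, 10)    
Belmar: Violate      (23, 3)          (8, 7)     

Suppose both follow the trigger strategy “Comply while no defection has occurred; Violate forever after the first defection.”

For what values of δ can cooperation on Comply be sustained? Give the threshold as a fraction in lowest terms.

Belmar: cooperation gives 18 each period; deviation gives 23 once then 8 forever.
  18/(1−δ) ≥ 23 + 8δ/(1−δ) ⇒ δ ≥ 5/15 = 1/3.
Lumen: cooperation gives 8 each period; deviation gives 10 once then 7 forever.
  δ ≥ 2/3.
Both must hold, so the binding constraint is Lumen's: δ ≥ 2/3.

2/3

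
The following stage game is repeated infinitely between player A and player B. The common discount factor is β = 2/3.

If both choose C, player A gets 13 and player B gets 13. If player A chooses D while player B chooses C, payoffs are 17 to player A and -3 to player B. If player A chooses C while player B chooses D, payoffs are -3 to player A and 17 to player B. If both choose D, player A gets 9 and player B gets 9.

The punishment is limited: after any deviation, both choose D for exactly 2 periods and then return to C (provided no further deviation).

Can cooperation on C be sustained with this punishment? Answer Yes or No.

A one-shot deviation gives 17 now, then 9 for 2 periods, then back to 13.
Gain from deviating: (17−13) today; loss: (13−9) in each of the next 2 periods.
No-deviation condition: (13−9)(β+…+β^2) ≥ 17−13, i.e. β+…+β^2 ≥ 1.
At β = 2/3: β+…+β^2 = 1.1111 ≥ 1.0000.
So cooperation is sustainable.

Yes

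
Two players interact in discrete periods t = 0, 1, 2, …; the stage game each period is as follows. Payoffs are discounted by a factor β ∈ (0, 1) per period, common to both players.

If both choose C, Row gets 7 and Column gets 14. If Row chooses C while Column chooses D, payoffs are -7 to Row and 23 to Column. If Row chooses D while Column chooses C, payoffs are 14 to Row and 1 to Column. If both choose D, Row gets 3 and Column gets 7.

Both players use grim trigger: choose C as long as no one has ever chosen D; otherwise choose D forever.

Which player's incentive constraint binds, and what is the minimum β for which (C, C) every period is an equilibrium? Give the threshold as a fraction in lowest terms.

Row's threshold: (14−7)/(14−3) = 7/11.
Column's threshold: (23−14)/(23−7) = 9/16.
7/11 > 9/16, so Row binds and β* = 7/11.

Row; β ≥ 7/11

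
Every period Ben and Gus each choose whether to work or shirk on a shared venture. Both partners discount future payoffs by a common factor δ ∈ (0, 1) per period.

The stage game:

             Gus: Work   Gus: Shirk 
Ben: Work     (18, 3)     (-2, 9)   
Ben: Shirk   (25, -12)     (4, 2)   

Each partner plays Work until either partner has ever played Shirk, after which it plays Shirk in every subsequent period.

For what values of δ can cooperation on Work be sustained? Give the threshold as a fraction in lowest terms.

For Ben: deviation gain 25−18 = 7, per-period punishment loss 18−4 = 14. IC gives δ ≥ 7/21 = 1/3.
For Gus: gain 6, loss 1 per period, so δ ≥ 6/7.
The tighter constraint is Gus's, so cooperation needs δ ≥ 6/7.

6/7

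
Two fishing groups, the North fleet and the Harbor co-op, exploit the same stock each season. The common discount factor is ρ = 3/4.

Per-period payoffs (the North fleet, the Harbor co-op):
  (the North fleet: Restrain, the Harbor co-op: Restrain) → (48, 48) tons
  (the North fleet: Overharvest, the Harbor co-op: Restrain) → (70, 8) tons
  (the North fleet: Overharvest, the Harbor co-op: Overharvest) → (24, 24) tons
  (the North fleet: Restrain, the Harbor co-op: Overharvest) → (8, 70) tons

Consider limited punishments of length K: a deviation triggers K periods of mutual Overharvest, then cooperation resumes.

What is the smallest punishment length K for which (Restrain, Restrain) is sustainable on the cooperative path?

2

IC: ρ(1−ρ^K)/(1−ρ) ≥ (70−48)/(48−24) = 11/12.
With ρ = 3/4: need 1 − ρ^K ≥ 11/12·(1−3/4)/(3/4), i.e. ρ^K ≤ 0.6944.
Since (3/4)^1 = 0.7500 and (3/4)^2 = 0.5625, the smallest such K is 2.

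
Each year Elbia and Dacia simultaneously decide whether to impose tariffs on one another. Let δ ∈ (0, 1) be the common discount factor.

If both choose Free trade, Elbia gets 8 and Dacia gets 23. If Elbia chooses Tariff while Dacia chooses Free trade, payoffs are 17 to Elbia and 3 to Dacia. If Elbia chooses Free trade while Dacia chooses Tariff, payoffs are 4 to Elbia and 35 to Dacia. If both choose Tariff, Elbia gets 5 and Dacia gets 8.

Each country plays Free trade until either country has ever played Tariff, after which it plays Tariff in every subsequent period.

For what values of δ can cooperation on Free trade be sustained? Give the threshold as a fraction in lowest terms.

3/4

Elbia's threshold: (17−8)/(17−5) = 3/4.
Dacia's threshold: (35−23)/(35−8) = 4/9.
3/4 > 4/9, so Elbia binds and δ* = 3/4.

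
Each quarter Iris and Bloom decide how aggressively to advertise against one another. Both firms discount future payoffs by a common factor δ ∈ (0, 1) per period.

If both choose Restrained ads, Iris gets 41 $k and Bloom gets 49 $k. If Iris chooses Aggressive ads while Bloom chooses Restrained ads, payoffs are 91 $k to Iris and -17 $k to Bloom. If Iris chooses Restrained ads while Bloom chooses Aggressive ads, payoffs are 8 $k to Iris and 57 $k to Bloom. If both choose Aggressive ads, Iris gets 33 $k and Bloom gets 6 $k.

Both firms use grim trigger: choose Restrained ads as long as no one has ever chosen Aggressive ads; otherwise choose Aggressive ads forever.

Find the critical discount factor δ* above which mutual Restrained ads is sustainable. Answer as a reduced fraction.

Iris's threshold: (91−41)/(91−33) = 25/29.
Bloom's threshold: (57−49)/(57−6) = 8/51.
25/29 > 8/51, so Iris binds and δ* = 25/29.

25/29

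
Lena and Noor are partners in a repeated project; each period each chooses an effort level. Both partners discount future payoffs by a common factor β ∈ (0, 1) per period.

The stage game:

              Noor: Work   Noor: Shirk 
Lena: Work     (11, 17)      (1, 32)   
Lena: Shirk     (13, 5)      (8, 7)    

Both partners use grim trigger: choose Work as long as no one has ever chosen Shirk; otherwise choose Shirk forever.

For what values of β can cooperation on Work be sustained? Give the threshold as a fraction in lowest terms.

3/5

For Lena: deviation gain 13−11 = 2, per-period punishment loss 11−8 = 3. IC gives β ≥ 2/5.
For Noor: gain 15, loss 10 per period, so β ≥ 15/25 = 3/5.
The tighter constraint is Noor's, so cooperation needs β ≥ 3/5.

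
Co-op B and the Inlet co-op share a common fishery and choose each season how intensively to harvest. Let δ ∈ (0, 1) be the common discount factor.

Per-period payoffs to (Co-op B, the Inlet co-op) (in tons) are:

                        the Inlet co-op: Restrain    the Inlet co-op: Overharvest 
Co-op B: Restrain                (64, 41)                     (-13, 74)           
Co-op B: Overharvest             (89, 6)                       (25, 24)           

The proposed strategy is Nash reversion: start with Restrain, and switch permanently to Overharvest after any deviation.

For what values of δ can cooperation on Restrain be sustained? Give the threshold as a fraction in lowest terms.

Co-op B's threshold: (89−64)/(89−25) = 25/64.
the Inlet co-op's threshold: (74−41)/(74−24) = 33/50.
25/64 < 33/50, so the Inlet co-op binds and δ* = 33/50.

33/50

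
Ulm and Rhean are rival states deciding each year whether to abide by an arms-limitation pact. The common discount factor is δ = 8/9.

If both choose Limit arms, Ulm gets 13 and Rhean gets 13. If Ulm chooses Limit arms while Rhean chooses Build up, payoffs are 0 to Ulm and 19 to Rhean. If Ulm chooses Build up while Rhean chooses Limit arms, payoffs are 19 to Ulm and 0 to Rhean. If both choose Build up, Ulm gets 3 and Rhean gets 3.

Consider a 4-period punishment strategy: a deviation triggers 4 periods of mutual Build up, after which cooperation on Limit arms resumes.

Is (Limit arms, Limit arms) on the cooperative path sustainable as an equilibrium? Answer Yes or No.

Yes

A one-shot deviation gives 19 now, then 3 for 4 periods, then back to 13.
Gain from deviating: (19−13) today; loss: (13−3) in each of the next 4 periods.
No-deviation condition: (13−3)(δ+…+δ^4) ≥ 19−13, i.e. δ+…+δ^4 ≥ 3/5.
At δ = 8/9: δ+…+δ^4 = 3.0056 ≥ 0.6000.
So cooperation is sustainable.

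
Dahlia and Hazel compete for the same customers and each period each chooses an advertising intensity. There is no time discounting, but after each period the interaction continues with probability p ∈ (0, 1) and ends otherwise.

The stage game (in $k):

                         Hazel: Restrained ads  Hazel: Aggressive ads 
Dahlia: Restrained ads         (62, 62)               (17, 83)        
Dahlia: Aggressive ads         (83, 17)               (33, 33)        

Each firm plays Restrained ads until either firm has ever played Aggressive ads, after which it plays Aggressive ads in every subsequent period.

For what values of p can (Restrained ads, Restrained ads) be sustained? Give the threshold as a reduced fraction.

21/50

With no time discounting, the continuation probability p plays the role of the discount factor.
Grim-trigger IC: 62/(1−p) ≥ 83 + 33p/(1−p) ⇒ p ≥ (83−62)/(83−33) = 21/50.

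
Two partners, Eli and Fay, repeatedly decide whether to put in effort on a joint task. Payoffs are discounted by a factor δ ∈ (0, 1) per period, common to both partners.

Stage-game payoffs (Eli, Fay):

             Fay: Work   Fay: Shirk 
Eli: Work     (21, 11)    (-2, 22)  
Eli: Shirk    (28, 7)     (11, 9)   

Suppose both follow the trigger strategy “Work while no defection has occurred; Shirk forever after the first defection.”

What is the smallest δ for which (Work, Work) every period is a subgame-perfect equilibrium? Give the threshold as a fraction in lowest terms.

For Eli: deviation gain 28−21 = 7, per-period punishment loss 21−11 = 10. IC gives δ ≥ 7/17.
For Fay: gain 11, loss 2 per period, so δ ≥ 11/13.
The tighter constraint is Fay's, so cooperation needs δ ≥ 11/13.

11/13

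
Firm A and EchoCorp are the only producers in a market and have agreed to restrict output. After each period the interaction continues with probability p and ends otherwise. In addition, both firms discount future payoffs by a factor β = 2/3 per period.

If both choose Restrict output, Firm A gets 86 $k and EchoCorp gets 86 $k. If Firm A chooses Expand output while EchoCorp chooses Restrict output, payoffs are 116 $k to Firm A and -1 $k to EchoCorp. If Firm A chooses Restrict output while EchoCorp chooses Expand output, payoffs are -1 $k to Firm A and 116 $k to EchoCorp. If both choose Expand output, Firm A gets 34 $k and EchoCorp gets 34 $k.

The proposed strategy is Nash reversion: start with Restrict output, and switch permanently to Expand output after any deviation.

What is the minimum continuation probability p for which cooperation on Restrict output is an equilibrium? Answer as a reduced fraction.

With continuation probability p and discount β, the effective per-period discount factor is βp.
Grim-trigger IC: βp ≥ (116−86)/(116−34) = 15/41.
So p ≥ (15/41)/(2/3) = 45/82.

45/82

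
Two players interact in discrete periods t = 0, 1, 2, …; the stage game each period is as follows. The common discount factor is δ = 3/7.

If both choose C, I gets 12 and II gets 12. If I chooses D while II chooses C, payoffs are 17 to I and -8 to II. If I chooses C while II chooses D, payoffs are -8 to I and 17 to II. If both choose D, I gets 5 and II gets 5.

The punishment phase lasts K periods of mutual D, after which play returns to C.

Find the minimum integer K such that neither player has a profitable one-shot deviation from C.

4

Need Σ_{k=1}^{K} δ^k ≥ (17−12)/(12−5) = 0.7143 at δ = 3/7.
At K = 3 the sum is 0.6910 < 0.7143; at K = 4 it is 0.7247 ≥ 0.7143.
So the minimum punishment length is K = 4.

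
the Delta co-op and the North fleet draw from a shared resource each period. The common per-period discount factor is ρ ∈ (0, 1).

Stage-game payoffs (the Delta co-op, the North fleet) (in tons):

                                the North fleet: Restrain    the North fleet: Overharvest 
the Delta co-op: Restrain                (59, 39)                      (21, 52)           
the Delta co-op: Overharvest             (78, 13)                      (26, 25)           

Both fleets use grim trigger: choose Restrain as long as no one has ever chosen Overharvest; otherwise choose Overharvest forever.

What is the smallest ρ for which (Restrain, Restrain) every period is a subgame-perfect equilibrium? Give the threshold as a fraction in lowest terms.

13/27

For the Delta co-op: deviation gain 78−59 = 19, per-period punishment loss 59−26 = 33. IC gives ρ ≥ 19/52.
For the North fleet: gain 13, loss 14 per period, so ρ ≥ 13/27.
The tighter constraint is the North fleet's, so cooperation needs ρ ≥ 13/27.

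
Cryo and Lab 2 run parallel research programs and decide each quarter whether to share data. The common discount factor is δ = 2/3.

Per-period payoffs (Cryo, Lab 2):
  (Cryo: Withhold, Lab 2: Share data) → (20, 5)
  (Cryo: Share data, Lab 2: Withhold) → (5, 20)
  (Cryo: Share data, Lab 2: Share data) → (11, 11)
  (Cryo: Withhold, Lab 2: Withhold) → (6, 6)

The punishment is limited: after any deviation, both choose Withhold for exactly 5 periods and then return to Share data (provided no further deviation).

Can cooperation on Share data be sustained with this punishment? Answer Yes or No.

No

Comparing payoff streams over the 6 periods until play realigns: cooperate → 11(1+δ+…+δ^5); deviate → 20 + 6(δ+…+δ^5).
Cooperation is sustained iff (11−6)(δ+…+δ^5) ≥ 20−11.
δ+…+δ^5 = 2/3·(1−(2/3)^5)/(1−2/3) = 1.7366, and (20−11)/(11−6) = 1.8000.
1.7366 < 1.8000, so cooperation is not sustainable.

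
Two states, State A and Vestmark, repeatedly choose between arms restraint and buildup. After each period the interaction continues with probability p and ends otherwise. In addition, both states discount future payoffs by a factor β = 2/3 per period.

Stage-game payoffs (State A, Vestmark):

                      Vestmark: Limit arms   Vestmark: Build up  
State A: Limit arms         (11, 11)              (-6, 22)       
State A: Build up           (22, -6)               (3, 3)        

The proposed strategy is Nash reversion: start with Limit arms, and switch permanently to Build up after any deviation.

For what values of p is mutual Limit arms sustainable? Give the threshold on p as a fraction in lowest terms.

33/38

With continuation probability p and discount β, the effective per-period discount factor is βp.
Grim-trigger IC: βp ≥ (22−11)/(22−3) = 11/19.
So p ≥ (11/19)/(2/3) = 33/38.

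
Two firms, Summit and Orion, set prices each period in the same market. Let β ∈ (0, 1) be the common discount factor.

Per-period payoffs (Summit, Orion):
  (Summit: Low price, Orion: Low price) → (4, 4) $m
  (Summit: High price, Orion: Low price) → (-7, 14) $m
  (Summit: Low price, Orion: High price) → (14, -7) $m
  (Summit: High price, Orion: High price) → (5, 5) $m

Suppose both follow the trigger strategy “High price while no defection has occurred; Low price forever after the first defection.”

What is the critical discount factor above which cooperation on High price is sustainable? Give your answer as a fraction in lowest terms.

5/(1−β) ≥ 14 + 4β/(1−β)
5 ≥ 14 − 10β
β ≥ 9/10.

9/10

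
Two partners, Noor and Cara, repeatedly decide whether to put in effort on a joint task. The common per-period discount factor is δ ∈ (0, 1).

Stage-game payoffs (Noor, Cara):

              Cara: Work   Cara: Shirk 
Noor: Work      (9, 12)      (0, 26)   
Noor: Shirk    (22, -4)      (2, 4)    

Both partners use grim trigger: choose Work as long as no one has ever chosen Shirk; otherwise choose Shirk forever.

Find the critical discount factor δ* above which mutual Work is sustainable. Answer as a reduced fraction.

Noor's threshold: (22−9)/(22−2) = 13/20.
Cara's threshold: (26−12)/(26−4) = 7/11.
13/20 > 7/11, so Noor binds and δ* = 13/20.

13/20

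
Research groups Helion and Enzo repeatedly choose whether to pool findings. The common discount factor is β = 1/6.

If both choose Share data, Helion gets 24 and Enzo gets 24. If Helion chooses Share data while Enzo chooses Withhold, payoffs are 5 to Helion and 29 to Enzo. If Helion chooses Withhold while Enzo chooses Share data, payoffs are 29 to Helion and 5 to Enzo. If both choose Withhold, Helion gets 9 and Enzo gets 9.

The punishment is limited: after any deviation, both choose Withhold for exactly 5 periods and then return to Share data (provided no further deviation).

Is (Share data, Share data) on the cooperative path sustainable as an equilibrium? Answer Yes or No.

Comparing payoff streams over the 6 periods until play realigns: cooperate → 24(1+β+…+β^5); deviate → 29 + 9(β+…+β^5).
Cooperation is sustained iff (24−9)(β+…+β^5) ≥ 29−24.
β+…+β^5 = 1/6·(1−(1/6)^5)/(1−1/6) = 0.2000, and (29−24)/(24−9) = 0.3333.
0.2000 < 0.3333, so cooperation is not sustainable.

No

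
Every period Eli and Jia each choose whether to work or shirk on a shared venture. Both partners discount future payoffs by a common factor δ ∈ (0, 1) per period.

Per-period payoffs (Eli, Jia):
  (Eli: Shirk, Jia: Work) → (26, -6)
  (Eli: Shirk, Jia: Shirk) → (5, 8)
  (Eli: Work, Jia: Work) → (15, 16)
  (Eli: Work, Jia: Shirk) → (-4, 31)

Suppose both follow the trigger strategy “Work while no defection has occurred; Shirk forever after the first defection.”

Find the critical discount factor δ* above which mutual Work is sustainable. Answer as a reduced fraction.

15/23

Eli's threshold: (26−15)/(26−5) = 11/21.
Jia's threshold: (31−16)/(31−8) = 15/23.
11/21 < 15/23, so Jia binds and δ* = 15/23.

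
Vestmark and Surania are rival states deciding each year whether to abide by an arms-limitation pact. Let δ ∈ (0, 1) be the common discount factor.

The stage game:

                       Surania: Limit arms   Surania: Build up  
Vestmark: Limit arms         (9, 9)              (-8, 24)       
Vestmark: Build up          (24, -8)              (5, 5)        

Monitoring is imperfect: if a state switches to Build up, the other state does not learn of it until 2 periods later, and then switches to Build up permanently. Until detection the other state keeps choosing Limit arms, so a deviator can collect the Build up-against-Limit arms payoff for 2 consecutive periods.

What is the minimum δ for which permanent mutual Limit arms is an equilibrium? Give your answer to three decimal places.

A deviator earns 24 for 2 periods, then 5 forever; cooperating earns 9 forever. Multiplying the IC by (1−δ):
9 ≥ 24(1−δ^2) + 5δ^2, so 19·δ^2 ≥ 15 and δ^2 ≥ 15/19.
δ ≥ (15/19)^(1/2) ≈ 0.889.

0.889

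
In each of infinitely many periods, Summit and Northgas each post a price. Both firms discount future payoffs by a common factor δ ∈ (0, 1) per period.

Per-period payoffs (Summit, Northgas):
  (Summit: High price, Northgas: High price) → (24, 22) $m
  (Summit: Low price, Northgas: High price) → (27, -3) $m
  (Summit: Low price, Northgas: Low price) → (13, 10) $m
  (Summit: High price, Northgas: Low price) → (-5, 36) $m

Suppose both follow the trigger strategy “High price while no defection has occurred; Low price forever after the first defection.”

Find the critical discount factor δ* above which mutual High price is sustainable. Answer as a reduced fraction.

Summit's threshold: (27−24)/(27−13) = 3/14.
Northgas's threshold: (36−22)/(36−10) = 7/13.
3/14 < 7/13, so Northgas binds and δ* = 7/13.

7/13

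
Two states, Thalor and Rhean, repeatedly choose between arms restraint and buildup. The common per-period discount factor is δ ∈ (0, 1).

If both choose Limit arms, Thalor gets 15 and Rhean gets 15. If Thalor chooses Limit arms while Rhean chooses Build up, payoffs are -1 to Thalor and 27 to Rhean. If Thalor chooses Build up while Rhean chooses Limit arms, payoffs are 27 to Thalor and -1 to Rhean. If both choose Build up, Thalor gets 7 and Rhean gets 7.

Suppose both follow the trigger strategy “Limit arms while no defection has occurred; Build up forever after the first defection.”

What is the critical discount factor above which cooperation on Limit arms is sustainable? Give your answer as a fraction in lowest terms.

3/5

Under grim trigger the critical discount factor is (T−C)/(T−P) with T = 27, C = 15, P = 7.
δ* = (27−15)/(27−7) = 12/20 = 3/5.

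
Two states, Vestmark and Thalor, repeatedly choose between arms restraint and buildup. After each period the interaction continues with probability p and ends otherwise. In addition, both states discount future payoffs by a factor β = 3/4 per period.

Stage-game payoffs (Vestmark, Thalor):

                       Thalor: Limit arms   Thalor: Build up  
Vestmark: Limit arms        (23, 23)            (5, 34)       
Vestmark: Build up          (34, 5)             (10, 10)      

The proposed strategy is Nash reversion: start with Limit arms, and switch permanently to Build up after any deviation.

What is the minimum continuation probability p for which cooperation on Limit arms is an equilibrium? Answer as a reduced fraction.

Expected continuation weight on next period's payoff is β·p = 3/4·p, which plays the role of the discount factor.
Cooperation requires 3/4·p ≥ (34−23)/(34−10) = 11/24, hence p ≥ 11/18.

11/18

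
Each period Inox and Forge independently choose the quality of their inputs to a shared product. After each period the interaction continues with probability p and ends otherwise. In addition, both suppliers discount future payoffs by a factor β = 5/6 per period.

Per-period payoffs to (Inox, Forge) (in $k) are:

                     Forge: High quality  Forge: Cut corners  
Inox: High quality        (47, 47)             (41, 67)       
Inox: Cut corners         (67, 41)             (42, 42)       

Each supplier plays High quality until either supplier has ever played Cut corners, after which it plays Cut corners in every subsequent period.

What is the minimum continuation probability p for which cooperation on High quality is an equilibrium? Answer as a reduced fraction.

Expected continuation weight on next period's payoff is β·p = 5/6·p, which plays the role of the discount factor.
Cooperation requires 5/6·p ≥ (67−47)/(67−42) = 4/5, hence p ≥ 24/25.

24/25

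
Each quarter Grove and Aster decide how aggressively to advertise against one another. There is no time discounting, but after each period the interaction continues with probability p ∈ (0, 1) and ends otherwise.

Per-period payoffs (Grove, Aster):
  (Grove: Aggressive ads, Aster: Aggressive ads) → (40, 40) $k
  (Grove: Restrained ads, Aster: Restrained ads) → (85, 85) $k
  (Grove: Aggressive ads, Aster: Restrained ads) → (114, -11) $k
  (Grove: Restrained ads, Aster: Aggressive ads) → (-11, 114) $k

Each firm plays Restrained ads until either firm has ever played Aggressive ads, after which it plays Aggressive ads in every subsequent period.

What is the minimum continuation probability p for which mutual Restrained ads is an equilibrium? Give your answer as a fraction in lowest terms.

With no time discounting, the continuation probability p plays the role of the discount factor.
Grim-trigger IC: 85/(1−p) ≥ 114 + 40p/(1−p) ⇒ p ≥ (114−85)/(114−40) = 29/74.

29/74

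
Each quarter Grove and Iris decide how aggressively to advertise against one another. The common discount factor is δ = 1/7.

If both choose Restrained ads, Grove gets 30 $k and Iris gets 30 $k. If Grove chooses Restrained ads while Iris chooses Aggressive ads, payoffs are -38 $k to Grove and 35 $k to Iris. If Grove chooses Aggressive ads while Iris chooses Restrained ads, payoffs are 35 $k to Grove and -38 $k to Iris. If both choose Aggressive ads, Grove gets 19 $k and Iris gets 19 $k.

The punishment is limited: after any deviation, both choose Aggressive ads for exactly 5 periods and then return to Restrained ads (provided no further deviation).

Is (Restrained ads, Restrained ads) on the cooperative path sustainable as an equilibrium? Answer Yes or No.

A one-shot deviation gives 35 now, then 19 for 5 periods, then back to 30.
Gain from deviating: (35−30) today; loss: (30−19) in each of the next 5 periods.
No-deviation condition: (30−19)(δ+…+δ^5) ≥ 35−30, i.e. δ+…+δ^5 ≥ 5/11.
At δ = 1/7: δ+…+δ^5 = 0.1667 < 0.4545.
So cooperation is not sustainable.

No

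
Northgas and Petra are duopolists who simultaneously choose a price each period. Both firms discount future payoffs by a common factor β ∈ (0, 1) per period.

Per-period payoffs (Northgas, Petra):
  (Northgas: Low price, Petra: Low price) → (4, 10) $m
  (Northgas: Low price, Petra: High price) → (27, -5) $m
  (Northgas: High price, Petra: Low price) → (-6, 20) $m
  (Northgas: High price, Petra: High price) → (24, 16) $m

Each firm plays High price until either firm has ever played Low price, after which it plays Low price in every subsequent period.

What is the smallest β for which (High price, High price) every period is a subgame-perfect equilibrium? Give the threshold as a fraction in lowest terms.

2/5

Northgas: cooperation gives 24 each period; deviation gives 27 once then 4 forever.
  24/(1−β) ≥ 27 + 4β/(1−β) ⇒ β ≥ 3/23.
Petra: cooperation gives 16 each period; deviation gives 20 once then 10 forever.
  β ≥ 4/10 = 2/5.
Both must hold, so the binding constraint is Petra's: β ≥ 2/5.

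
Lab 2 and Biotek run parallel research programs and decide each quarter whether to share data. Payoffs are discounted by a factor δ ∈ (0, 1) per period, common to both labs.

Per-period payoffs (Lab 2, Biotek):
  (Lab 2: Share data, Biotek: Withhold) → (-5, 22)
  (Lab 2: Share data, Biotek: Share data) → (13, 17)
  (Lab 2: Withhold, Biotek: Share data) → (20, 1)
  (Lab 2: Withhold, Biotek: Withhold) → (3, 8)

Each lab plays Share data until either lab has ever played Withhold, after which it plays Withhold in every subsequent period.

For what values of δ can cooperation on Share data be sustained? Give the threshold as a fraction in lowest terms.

7/17

Lab 2: cooperation gives 13 each period; deviation gives 20 once then 3 forever.
  13/(1−δ) ≥ 20 + 3δ/(1−δ) ⇒ δ ≥ 7/17.
Biotek: cooperation gives 17 each period; deviation gives 22 once then 8 forever.
  δ ≥ 5/14.
Both must hold, so the binding constraint is Lab 2's: δ ≥ 7/17.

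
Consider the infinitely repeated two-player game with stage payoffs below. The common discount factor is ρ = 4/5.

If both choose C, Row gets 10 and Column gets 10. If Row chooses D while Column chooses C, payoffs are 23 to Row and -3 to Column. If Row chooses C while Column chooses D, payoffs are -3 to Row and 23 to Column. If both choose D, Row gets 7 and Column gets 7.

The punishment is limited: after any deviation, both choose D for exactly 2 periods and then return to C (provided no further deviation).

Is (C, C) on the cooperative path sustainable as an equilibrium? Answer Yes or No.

IC: ρ+…+ρ^2 ≥ (23−10)/(10−7) = 13/3.
At ρ = 4/5: partial sum = 1.4400 < 4.3333. Cooperation not sustainable.

No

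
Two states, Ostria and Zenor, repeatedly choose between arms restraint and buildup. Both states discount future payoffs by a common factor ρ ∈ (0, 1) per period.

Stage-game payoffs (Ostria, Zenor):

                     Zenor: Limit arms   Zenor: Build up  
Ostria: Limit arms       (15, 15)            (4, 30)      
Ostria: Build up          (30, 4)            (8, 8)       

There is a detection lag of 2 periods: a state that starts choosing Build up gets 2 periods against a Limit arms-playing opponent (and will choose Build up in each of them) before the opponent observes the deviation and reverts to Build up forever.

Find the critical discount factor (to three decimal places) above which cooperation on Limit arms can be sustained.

0.826

A deviator earns 30 for 2 periods, then 8 forever; cooperating earns 15 forever. Multiplying the IC by (1−ρ):
15 ≥ 30(1−ρ^2) + 8ρ^2, so 22·ρ^2 ≥ 15 and ρ^2 ≥ 15/22.
ρ ≥ (15/22)^(1/2) ≈ 0.826.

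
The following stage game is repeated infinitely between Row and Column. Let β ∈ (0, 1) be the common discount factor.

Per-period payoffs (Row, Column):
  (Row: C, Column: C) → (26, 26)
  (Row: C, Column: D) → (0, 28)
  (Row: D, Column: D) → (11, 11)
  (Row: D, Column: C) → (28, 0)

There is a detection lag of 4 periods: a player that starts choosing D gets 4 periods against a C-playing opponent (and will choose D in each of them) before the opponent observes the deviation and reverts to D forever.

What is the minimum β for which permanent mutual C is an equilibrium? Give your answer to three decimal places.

A deviator earns 28 for 4 periods, then 11 forever; cooperating earns 26 forever. Multiplying the IC by (1−β):
26 ≥ 28(1−β^4) + 11β^4, so 17·β^4 ≥ 2 and β^4 ≥ 2/17.
β ≥ (2/17)^(1/4) ≈ 0.586.

0.586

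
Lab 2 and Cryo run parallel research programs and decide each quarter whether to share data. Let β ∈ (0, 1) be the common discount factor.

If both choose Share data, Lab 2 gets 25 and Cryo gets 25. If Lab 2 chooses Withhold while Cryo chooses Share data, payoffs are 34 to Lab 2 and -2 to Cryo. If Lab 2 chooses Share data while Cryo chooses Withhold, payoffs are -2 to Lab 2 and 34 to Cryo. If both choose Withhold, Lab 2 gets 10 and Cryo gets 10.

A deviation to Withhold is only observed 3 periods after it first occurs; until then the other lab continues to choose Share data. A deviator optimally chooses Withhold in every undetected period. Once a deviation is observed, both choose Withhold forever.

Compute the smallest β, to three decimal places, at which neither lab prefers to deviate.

0.721

The best deviation is to choose Withhold for all 3 undetected periods, earning 34 each, then 10 forever once detected.
Deviation value: 34(1−β^3)/(1−β) + 10β^3/(1−β); cooperation value: 25/(1−β).
IC: 25 ≥ 34(1−β^3) + 10β^3 = 34 − 24β^3.
So β^3 ≥ 9/24 = 3/8, giving β ≥ (3/8)^(1/3) ≈ 0.721.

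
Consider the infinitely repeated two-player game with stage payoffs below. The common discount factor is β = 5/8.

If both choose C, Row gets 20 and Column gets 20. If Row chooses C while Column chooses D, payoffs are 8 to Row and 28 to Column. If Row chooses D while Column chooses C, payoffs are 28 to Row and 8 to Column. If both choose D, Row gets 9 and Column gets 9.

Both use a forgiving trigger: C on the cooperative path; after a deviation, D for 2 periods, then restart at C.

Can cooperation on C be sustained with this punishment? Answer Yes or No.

Yes

IC: β+…+β^2 ≥ (28−20)/(20−9) = 8/11.
At β = 5/8: partial sum = 1.0156 ≥ 0.7273. Cooperation sustainable.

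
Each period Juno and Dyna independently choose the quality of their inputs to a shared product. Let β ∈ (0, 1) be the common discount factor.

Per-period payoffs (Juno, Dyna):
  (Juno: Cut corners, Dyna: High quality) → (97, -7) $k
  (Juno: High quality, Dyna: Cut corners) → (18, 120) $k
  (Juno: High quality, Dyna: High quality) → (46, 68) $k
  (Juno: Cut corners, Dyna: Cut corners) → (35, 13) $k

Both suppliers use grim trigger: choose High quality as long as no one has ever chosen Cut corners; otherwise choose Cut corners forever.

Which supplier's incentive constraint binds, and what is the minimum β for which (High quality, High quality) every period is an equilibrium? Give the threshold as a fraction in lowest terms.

For Juno: deviation gain 97−46 = 51, per-period punishment loss 46−35 = 11. IC gives β ≥ 51/62.
For Dyna: gain 52, loss 55 per period, so β ≥ 52/107.
The tighter constraint is Juno's, so cooperation needs β ≥ 51/62.

Juno; β ≥ 51/62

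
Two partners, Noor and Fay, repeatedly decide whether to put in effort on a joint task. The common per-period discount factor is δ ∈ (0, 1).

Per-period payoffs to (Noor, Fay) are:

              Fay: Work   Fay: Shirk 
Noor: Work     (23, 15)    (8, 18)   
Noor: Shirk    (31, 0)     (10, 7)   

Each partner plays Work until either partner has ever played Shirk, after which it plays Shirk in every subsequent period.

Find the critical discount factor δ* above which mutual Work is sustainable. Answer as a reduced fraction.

Noor's threshold: (31−23)/(31−10) = 8/21.
Fay's threshold: (18−15)/(18−7) = 3/11.
8/21 > 3/11, so Noor binds and δ* = 8/21.

8/21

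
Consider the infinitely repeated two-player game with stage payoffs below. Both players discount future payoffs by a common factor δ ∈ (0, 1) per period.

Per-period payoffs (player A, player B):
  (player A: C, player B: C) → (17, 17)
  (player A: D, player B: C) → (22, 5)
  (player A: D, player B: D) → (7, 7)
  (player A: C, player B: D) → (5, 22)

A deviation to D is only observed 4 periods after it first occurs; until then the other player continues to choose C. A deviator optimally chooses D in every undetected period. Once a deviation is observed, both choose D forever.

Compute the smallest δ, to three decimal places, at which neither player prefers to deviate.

0.760

Deviating for the 4 undetected periods gains 22−17 = 5 per period over cooperation, then loses 17−7 = 10 per period forever once punishment starts.
Gain: 5(1 + δ + … + δ^3); loss: 10·δ^4/(1−δ).
No profitable deviation ⇔ 5(1−δ^4) ≤ 10·δ^4, i.e. δ^4 ≥ 5/(5+10) = 1/3.
Hence δ ≥ (1/3)^(1/4) ≈ 0.760.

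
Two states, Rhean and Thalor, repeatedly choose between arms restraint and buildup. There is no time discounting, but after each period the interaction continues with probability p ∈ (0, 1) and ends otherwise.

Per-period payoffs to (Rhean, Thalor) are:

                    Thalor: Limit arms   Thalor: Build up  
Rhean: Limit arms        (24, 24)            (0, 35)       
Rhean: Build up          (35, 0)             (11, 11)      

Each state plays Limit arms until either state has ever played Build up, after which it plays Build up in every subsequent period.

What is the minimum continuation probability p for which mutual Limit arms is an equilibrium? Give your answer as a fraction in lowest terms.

11/24

Expected cooperation value is 24 + p·24 + p²·24 + … = 24/(1−p); deviation gives 35 + p·11/(1−p).
24 ≥ 35(1−p) + 11p ⇒ 24p ≥ 11 ⇒ p ≥ 11/24.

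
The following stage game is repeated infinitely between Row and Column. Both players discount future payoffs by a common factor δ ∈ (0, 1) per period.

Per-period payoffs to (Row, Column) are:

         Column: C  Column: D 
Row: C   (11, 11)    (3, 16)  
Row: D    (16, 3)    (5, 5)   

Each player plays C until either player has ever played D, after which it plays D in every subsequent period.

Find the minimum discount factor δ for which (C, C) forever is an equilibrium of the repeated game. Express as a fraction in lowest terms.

Cooperation forever yields 11 each period: 11/(1−δ).
Deviating yields 16 once, then 5 forever: 16 + 5δ/(1−δ).
No profitable deviation requires 11/(1−δ) ≥ 16 + 5δ/(1−δ).
Multiplying by (1−δ): 11 ≥ 16(1−δ) + 5δ = 16 − 11δ.
So 11δ ≥ 5, i.e. δ ≥ 5/11.

5/11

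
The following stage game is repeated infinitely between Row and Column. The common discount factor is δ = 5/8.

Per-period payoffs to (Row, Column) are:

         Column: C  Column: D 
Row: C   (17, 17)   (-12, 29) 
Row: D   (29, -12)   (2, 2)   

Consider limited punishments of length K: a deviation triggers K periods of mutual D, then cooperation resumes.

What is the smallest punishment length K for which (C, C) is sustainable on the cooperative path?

2

No profitable deviation requires (17−2)(δ+…+δ^K) ≥ 29−17, i.e. δ+…+δ^K ≥ 4/5 ≈ 0.8000.
With δ = 5/8, the partial sums are K=1: 0.6250, K=2: 1.0156.
K = 2 is the first length at which the sum reaches 0.8000.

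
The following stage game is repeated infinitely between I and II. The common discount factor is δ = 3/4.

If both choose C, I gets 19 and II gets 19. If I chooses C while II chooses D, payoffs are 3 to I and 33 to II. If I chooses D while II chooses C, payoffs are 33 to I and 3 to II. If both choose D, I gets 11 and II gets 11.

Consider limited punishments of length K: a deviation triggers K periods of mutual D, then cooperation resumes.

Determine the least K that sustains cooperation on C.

No profitable deviation requires (19−11)(δ+…+δ^K) ≥ 33−19, i.e. δ+…+δ^K ≥ 7/4 ≈ 1.7500.
With δ = 3/4, the partial sums are K=1: 0.7500, K=2: 1.3125, K=3: 1.7344, K=4: 2.0508.
K = 4 is the first length at which the sum reaches 1.7500.

4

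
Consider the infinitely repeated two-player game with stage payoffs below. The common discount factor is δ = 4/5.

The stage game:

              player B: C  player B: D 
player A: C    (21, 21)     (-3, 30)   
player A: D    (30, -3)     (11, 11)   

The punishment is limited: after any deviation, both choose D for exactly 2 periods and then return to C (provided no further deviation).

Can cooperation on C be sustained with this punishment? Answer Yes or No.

Yes

IC: δ+…+δ^2 ≥ (30−21)/(21−11) = 9/10.
At δ = 4/5: partial sum = 1.4400 ≥ 0.9000. Cooperation sustainable.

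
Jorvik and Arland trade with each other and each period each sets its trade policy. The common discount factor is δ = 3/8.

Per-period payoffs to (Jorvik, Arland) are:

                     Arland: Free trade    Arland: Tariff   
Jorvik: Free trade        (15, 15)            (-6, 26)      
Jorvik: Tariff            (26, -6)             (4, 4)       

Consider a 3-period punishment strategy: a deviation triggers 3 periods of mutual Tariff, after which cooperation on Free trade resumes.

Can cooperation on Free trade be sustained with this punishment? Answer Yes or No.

IC: δ+…+δ^3 ≥ (26−15)/(15−4) = 1.
At δ = 3/8: partial sum = 0.5684 < 1.0000. Cooperation not sustainable.

No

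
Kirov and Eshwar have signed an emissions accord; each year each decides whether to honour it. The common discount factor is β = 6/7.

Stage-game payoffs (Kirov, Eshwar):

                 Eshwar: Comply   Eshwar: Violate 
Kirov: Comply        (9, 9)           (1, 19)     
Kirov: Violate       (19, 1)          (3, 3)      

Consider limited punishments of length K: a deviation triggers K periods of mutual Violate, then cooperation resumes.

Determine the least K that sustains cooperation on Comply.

Need Σ_{k=1}^{K} β^k ≥ (19−9)/(9−3) = 1.6667 at β = 6/7.
At K = 2 the sum is 1.5918 < 1.6667; at K = 3 it is 2.2216 ≥ 1.6667.
So the minimum punishment length is K = 3.

3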